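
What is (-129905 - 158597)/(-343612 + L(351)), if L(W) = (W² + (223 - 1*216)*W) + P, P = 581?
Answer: 288502/217373 ≈ 1.3272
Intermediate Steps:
L(W) = 581 + W² + 7*W (L(W) = (W² + (223 - 1*216)*W) + 581 = (W² + (223 - 216)*W) + 581 = (W² + 7*W) + 581 = 581 + W² + 7*W)
(-129905 - 158597)/(-343612 + L(351)) = (-129905 - 158597)/(-343612 + (581 + 351² + 7*351)) = -288502/(-343612 + (581 + 123201 + 2457)) = -288502/(-343612 + 126239) = -288502/(-217373) = -288502*(-1/217373) = 288502/217373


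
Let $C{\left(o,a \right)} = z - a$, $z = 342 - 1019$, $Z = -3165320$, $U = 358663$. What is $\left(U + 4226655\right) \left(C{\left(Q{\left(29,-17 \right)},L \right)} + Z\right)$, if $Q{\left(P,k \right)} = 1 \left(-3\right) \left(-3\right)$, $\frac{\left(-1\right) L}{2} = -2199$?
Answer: $-14537269260610$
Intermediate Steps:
$L = 4398$ ($L = \left(-2\right) \left(-2199\right) = 4398$)
$Q{\left(P,k \right)} = 9$ ($Q{\left(P,k \right)} = \left(-3\right) \left(-3\right) = 9$)
$z = -677$
$C{\left(o,a \right)} = -677 - a$
$\left(U + 4226655\right) \left(C{\left(Q{\left(29,-17 \right)},L \right)} + Z\right) = \left(358663 + 4226655\right) \left(\left(-677 - 4398\right) - 3165320\right) = 4585318 \left(\left(-677 - 4398\right) - 3165320\right) = 4585318 \left(-5075 - 3165320\right) = 4585318 \left(-3170395\right) = -14537269260610$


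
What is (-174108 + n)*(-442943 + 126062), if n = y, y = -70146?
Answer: 77399451774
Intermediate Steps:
n = -70146
(-174108 + n)*(-442943 + 126062) = (-174108 - 70146)*(-442943 + 126062) = -244254*(-316881) = 77399451774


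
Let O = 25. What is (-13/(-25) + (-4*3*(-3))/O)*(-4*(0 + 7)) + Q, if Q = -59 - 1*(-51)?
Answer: -1572/25 ≈ -62.880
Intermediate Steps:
Q = -8 (Q = -59 + 51 = -8)
(-13/(-25) + (-4*3*(-3))/O)*(-4*(0 + 7)) + Q = (-13/(-25) + (-4*3*(-3))/25)*(-4*(0 + 7)) - 8 = (-13*(-1/25) - 12*(-3)*(1/25))*(-4*7) - 8 = (13/25 + 36*(1/25))*(-28) - 8 = (13/25 + 36/25)*(-28) - 8 = (49/25)*(-28) - 8 = -1372/25 - 8 = -1572/25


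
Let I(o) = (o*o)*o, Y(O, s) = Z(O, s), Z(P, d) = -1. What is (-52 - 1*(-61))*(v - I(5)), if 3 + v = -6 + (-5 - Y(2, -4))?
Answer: -1242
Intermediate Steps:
Y(O, s) = -1
v = -13 (v = -3 + (-6 + (-5 - 1*(-1))) = -3 + (-6 + (-5 + 1)) = -3 + (-6 - 4) = -3 - 10 = -13)
I(o) = o³ (I(o) = o²*o = o³)
(-52 - 1*(-61))*(v - I(5)) = (-52 - 1*(-61))*(-13 - 1*5³) = (-52 + 61)*(-13 - 1*125) = 9*(-13 - 125) = 9*(-138) = -1242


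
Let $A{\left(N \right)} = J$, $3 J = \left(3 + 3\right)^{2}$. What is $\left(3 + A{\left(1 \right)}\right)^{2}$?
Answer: $225$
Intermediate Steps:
$J = 12$ ($J = \frac{\left(3 + 3\right)^{2}}{3} = \frac{6^{2}}{3} = \frac{1}{3} \cdot 36 = 12$)
$A{\left(N \right)} = 12$
$\left(3 + A{\left(1 \right)}\right)^{2} = \left(3 + 12\right)^{2} = 15^{2} = 225$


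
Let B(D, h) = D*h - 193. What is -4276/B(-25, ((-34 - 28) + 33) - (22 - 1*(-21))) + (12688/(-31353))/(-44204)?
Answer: -1481551947424/556796578821 ≈ -2.6609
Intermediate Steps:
B(D, h) = -193 + D*h
-4276/B(-25, ((-34 - 28) + 33) - (22 - 1*(-21))) + (12688/(-31353))/(-44204) = -4276/(-193 - 25*(((-34 - 28) + 33) - (22 - 1*(-21)))) + (12688/(-31353))/(-44204) = -4276/(-193 - 25*((-62 + 33) - (22 + 21))) + (12688*(-1/31353))*(-1/44204) = -4276/(-193 - 25*(-29 - 1*43)) - 12688/31353*(-1/44204) = -4276/(-193 - 25*(-29 - 43)) + 3172/346482003 = -4276/(-193 - 25*(-72)) + 3172/346482003 = -4276/(-193 + 1800) + 3172/346482003 = -4276/1607 + 3172/346482003 = -1481551947424/556796578821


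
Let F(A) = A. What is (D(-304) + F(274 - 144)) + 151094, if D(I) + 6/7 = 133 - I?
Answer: 1061621/7 ≈ 1.5166e+5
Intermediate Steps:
D(I) = 925/7 - I (D(I) = -6/7 + (133 - I) = 925/7 - I)
(D(-304) + F(274 - 144)) + 151094 = ((925/7 - 1*(-304)) + (274 - 144)) + 151094 = ((925/7 + 304) + 130) + 151094 = (3053/7 + 130) + 151094 = 3963/7 + 151094 = 1061621/7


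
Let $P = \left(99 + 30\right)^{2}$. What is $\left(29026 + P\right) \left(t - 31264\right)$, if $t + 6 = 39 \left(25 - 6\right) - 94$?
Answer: $-1398460541$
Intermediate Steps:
$t = 641$ ($t = -6 - \left(94 - 39 \left(25 - 6\right)\right) = -6 + \left(39 \cdot 19 - 94\right) = -6 + \left(741 - 94\right) = -6 + 647 = 641$)
$P = 16641$ ($P = 129^{2} = 16641$)
$\left(29026 + P\right) \left(t - 31264\right) = \left(29026 + 16641\right) \left(641 - 31264\right) = 45667 \left(-30623\right) = -1398460541$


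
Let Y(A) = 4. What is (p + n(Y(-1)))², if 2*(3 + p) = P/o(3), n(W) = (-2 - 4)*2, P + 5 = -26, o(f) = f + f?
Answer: 44521/144 ≈ 309.17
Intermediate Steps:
o(f) = 2*f
P = -31 (P = -5 - 26 = -31)
n(W) = -12 (n(W) = -6*2 = -12)
p = -67/12 (p = -3 + (-31/(2*3))/2 = -3 + (-31/6)/2 = -3 + (-31*⅙)/2 = -3 + (½)*(-31/6) = -3 - 31/12 = -67/12 ≈ -5.5833)
(p + n(Y(-1)))² = (-67/12 - 12)² = (-211/12)² = 44521/144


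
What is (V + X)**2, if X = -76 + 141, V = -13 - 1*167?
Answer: 13225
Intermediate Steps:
V = -180 (V = -13 - 167 = -180)
X = 65
(V + X)**2 = (-180 + 65)**2 = (-115)**2 = 13225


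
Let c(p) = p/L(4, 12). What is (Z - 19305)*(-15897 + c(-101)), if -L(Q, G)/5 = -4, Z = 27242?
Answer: -2524291417/20 ≈ -1.2621e+8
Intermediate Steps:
L(Q, G) = 20 (L(Q, G) = -5*(-4) = 20)
c(p) = p/20
(Z - 19305)*(-15897 + c(-101)) = (27242 - 19305)*(-15897 + (1/20)*(-101)) = 7937*(-15897 - 101/20) = 7937*(-318041/20) = -2524291417/20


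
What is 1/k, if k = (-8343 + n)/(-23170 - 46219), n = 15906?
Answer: -69389/7563 ≈ -9.1748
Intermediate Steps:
k = -7563/69389 (k = (-8343 + 15906)/(-23170 - 46219) = 7563/(-69389) = 7563*(-1/69389) = -7563/69389 ≈ -0.10899)
1/k = 1/(-7563/69389) = -69389/7563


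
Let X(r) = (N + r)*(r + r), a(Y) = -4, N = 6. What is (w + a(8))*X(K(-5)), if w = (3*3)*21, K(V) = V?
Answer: -1850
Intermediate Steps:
X(r) = 2*r*(6 + r) (X(r) = (6 + r)*(r + r) = (6 + r)*(2*r) = 2*r*(6 + r))
w = 189 (w = 9*21 = 189)
(w + a(8))*X(K(-5)) = (189 - 4)*(2*(-5)*(6 - 5)) = 185*(2*(-5)*1) = 185*(-10) = -1850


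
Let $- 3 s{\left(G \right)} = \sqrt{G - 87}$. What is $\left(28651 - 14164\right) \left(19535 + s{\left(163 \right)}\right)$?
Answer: $283003545 - 9658 \sqrt{19} \approx 2.8296 \cdot 10^{8}$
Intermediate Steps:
$s{\left(G \right)} = - \frac{\sqrt{-87 + G}}{3}$ ($s{\left(G \right)} = - \frac{\sqrt{G - 87}}{3} = - \frac{\sqrt{-87 + G}}{3}$)
$\left(28651 - 14164\right) \left(19535 + s{\left(163 \right)}\right) = \left(28651 - 14164\right) \left(19535 - \frac{\sqrt{-87 + 163}}{3}\right) = 14487 \left(19535 - \frac{\sqrt{76}}{3}\right) = 14487 \left(19535 - \frac{2 \sqrt{19}}{3}\right) = 283003545 - 9658 \sqrt{19}$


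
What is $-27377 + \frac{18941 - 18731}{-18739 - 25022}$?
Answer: $- \frac{399348369}{14587} \approx -27377.0$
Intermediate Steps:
$-27377 + \frac{18941 - 18731}{-18739 - 25022} = -27377 + \frac{210}{-43761} = -27377 + 210 \left(- \frac{1}{43761}\right) = -27377 - \frac{70}{14587} = - \frac{399348369}{14587}$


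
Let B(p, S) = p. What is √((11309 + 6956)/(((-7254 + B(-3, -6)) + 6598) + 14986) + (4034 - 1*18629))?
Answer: 10*I*√29955507661/14327 ≈ 120.8*I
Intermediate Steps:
√((11309 + 6956)/(((-7254 + B(-3, -6)) + 6598) + 14986) + (4034 - 1*18629)) = √((11309 + 6956)/(((-7254 - 3) + 6598) + 14986) + (4034 - 1*18629)) = √(18265/((-7257 + 6598) + 14986) + (4034 - 18629)) = √(18265/(-659 + 14986) - 14595) = √(18265/14327 - 14595) = √(-209084300/14327) = 10*I*√29955507661/14327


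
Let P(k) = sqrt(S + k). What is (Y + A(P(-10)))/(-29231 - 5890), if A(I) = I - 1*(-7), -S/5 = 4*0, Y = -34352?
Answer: 34345/35121 - I*sqrt(10)/35121 ≈ 0.97791 - 9.004e-5*I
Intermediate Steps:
S = 0 (S = -20*0 = -5*0 = 0)
P(k) = sqrt(k) (P(k) = sqrt(0 + k) = sqrt(k))
A(I) = 7 + I (A(I) = I + 7 = 7 + I)
(Y + A(P(-10)))/(-29231 - 5890) = (-34352 + (7 + sqrt(-10)))/(-29231 - 5890) = (-34352 + (7 + I*sqrt(10)))/(-35121) = (-34345 + I*sqrt(10))*(-1/35121) = 34345/35121 - I*sqrt(10)/35121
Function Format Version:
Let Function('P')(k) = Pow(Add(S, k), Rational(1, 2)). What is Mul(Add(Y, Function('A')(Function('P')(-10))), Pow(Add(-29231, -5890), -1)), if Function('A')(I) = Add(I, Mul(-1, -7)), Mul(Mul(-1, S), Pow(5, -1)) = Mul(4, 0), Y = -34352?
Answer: Add(Rational(34345, 35121), Mul(Rational(-1, 35121), I, Pow(10, Rational(1, 2)))) ≈ Add(0.97791, Mul(-9.0040e-5, I))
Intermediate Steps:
S = 0 (S = Mul(-5, Mul(4, 0)) = Mul(-5, 0) = 0)
Function('P')(k) = Pow(k, Rational(1, 2)) (Function('P')(k) = Pow(Add(0, k), Rational(1, 2)) = Pow(k, Rational(1, 2)))
Function('A')(I) = Add(7, I) (Function('A')(I) = Add(I, 7) = Add(7, I))
Mul(Add(Y, Function('A')(Function('P')(-10))), Pow(Add(-29231, -5890), -1)) = Mul(Add(-34352, Add(7, Pow(-10, Rational(1, 2)))), Pow(Add(-29231, -5890), -1)) = Mul(Add(-34352, Add(7, Mul(I, Pow(10, Rational(1, 2))))), Pow(-35121, -1)) = Mul(Add(-34345, Mul(I, Pow(10, Rational(1, 2)))), Rational(-1, 35121)) = Add(Rational(34345, 35121), Mul(Rational(-1, 35121), I, Pow(10, Rational(1, 2))))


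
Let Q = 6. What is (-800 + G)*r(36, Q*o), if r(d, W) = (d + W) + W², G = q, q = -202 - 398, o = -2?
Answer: -235200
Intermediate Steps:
q = -600
G = -600
r(d, W) = W + d + W² (r(d, W) = (W + d) + W² = W + d + W²)
(-800 + G)*r(36, Q*o) = (-800 - 600)*(6*(-2) + 36 + (6*(-2))²) = -1400*(-12 + 36 + (-12)²) = -1400*(-12 + 36 + 144) = -1400*168 = -235200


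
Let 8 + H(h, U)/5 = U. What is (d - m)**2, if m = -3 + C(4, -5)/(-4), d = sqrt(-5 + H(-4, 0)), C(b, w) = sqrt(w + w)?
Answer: (12 + I*sqrt(10) + 12*I*sqrt(5))**2/16 ≈ -47.232 + 44.993*I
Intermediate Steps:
H(h, U) = -40 + 5*U
C(b, w) = sqrt(2)*sqrt(w) (C(b, w) = sqrt(2*w) = sqrt(2)*sqrt(w))
d = 3*I*sqrt(5) (d = sqrt(-5 + (-40 + 5*0)) = sqrt(-5 + (-40 + 0)) = sqrt(-5 - 40) = sqrt(-45) = 3*I*sqrt(5) ≈ 6.7082*I)
m = -3 - I*sqrt(10)/4 (m = -3 + (sqrt(2)*sqrt(-5))/(-4) = -3 - sqrt(2)*I*sqrt(5)/4 = -3 - I*sqrt(10)/4 ≈ -3.0 - 0.79057*I)
(d - m)**2 = (3*I*sqrt(5) - (-3 - I*sqrt(10)/4))**2 = (3*I*sqrt(5) + (3 + I*sqrt(10)/4))**2 = (3 + 3*I*sqrt(5) + I*sqrt(10)/4)**2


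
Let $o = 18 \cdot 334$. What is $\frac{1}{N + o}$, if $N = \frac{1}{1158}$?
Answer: $\frac{1158}{6961897} \approx 0.00016633$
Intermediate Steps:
$o = 6012$
$N = \frac{1}{1158} \approx 0.00086356$
$\frac{1}{N + o} = \frac{1}{\frac{1}{1158} + 6012} = \frac{1}{\frac{6961897}{1158}} = \frac{1158}{6961897}$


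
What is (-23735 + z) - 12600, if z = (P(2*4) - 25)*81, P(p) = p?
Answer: -37712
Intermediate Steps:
z = -1377 (z = (2*4 - 25)*81 = (8 - 25)*81 = -17*81 = -1377)
(-23735 + z) - 12600 = (-23735 - 1377) - 12600 = -25112 - 12600 = -37712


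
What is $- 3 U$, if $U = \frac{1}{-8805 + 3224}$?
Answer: $\frac{3}{5581} \approx 0.00053754$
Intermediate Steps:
$U = - \frac{1}{5581}$ ($U = \frac{1}{-5581} = - \frac{1}{5581} \approx -0.00017918$)
$- 3 U = \left(-3\right) \left(- \frac{1}{5581}\right) = \frac{3}{5581}$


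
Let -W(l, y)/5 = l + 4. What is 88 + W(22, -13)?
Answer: -42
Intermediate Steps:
W(l, y) = -20 - 5*l (W(l, y) = -5*(l + 4) = -5*(4 + l) = -20 - 5*l)
88 + W(22, -13) = 88 + (-20 - 5*22) = 88 + (-20 - 110) = 88 - 130 = -42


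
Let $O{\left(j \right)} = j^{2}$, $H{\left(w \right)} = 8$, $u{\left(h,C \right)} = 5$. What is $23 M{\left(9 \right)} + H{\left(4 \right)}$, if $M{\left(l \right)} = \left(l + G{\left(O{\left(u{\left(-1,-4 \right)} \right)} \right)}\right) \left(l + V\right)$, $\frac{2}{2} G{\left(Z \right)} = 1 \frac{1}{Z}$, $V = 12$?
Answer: $\frac{109358}{25} \approx 4374.3$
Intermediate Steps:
$G{\left(Z \right)} = \frac{1}{Z}$ ($G{\left(Z \right)} = 1 \frac{1}{Z} = \frac{1}{Z}$)
$M{\left(l \right)} = \left(12 + l\right) \left(\frac{1}{25} + l\right)$ ($M{\left(l \right)} = \left(l + \frac{1}{5^{2}}\right) \left(l + 12\right) = \left(l + \frac{1}{25}\right) \left(12 + l\right) = \left(\frac{1}{25} + l\right) \left(12 + l\right) = \left(12 + l\right) \left(\frac{1}{25} + l\right)$)
$23 M{\left(9 \right)} + H{\left(4 \right)} = 23 \left(\frac{12}{25} + 9^{2} + \frac{301}{25} \cdot 9\right) + 8 = 23 \left(\frac{12}{25} + 81 + \frac{2709}{25}\right) + 8 = 23 \cdot \frac{4746}{25} + 8 = \frac{109158}{25} + 8 = \frac{109358}{25}$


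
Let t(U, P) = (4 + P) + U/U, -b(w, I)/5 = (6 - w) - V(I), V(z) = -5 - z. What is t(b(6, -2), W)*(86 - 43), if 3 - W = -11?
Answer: 817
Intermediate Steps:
W = 14 (W = 3 - 1*(-11) = 3 + 11 = 14)
b(w, I) = -55 - 5*I + 5*w (b(w, I) = -5*((6 - w) - (-5 - I)) = -5*((6 - w) + (5 + I)) = -5*(11 + I - w) = -55 - 5*I + 5*w)
t(U, P) = 5 + P (t(U, P) = (4 + P) + 1 = 5 + P)
t(b(6, -2), W)*(86 - 43) = (5 + 14)*(86 - 43) = 19*43 = 817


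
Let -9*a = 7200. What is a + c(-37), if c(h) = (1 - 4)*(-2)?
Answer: -794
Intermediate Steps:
a = -800 (a = -⅑*7200 = -800)
c(h) = 6 (c(h) = -3*(-2) = 6)
a + c(-37) = -800 + 6 = -794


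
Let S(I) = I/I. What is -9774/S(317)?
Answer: -9774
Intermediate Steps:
S(I) = 1
-9774/S(317) = -9774/1 = -9774*1 = -9774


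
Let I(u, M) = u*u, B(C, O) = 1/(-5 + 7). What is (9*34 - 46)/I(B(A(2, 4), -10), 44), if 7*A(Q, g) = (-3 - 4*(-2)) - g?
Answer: 1040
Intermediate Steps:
A(Q, g) = 5/7 - g/7 (A(Q, g) = ((-3 - 4*(-2)) - g)/7 = ((-3 + 8) - g)/7 = (5 - g)/7 = 5/7 - g/7)
B(C, O) = ½ (B(C, O) = 1/2 = ½)
I(u, M) = u²
(9*34 - 46)/I(B(A(2, 4), -10), 44) = (9*34 - 46)/((½)²) = (306 - 46)/(¼) = 260*4 = 1040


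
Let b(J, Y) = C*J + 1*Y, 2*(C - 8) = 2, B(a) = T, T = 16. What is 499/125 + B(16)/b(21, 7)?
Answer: 24951/6125 ≈ 4.0736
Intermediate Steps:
B(a) = 16
C = 9 (C = 8 + (½)*2 = 8 + 1 = 9)
b(J, Y) = Y + 9*J (b(J, Y) = 9*J + 1*Y = 9*J + Y = Y + 9*J)
499/125 + B(16)/b(21, 7) = 499/125 + 16/(7 + 9*21) = 499*(1/125) + 16/(7 + 189) = 499/125 + 16/196 = 499/125 + 16*(1/196) = 499/125 + 4/49 = 24951/6125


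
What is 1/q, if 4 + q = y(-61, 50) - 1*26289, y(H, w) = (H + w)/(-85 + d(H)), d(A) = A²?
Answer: -3636/95601359 ≈ -3.8033e-5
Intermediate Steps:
y(H, w) = (H + w)/(-85 + H²)
q = -95601359/3636 (q = -4 + ((-61 + 50)/(-85 + (-61)²) - 1*26289) = -4 + (-11/(-85 + 3721) - 26289) = -4 + (-11/3636 - 26289) = -4 - 95586815/3636 = -95601359/3636 ≈ -26293.)
1/q = 1/(-95601359/3636) = -3636/95601359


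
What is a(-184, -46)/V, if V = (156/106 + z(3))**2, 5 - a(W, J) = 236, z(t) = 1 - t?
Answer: -92697/112 ≈ -827.65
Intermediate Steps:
a(W, J) = -231 (a(W, J) = 5 - 1*236 = 5 - 236 = -231)
V = 784/2809 (V = (156/106 + (1 - 1*3))**2 = (156*(1/106) + (1 - 3))**2 = (78/53 - 2)**2 = (-28/53)**2 = 784/2809 ≈ 0.27910)
a(-184, -46)/V = -231/784/2809 = -231*2809/784 = -92697/112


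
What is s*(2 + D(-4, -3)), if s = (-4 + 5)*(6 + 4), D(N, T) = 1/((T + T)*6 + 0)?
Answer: 355/18 ≈ 19.722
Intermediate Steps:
D(N, T) = 1/(12*T) (D(N, T) = 1/((2*T)*6 + 0) = 1/(12*T + 0) = 1/(12*T))
s = 10 (s = 1*10 = 10)
s*(2 + D(-4, -3)) = 10*(2 + (1/12)/(-3)) = 10*(2 + (1/12)*(-1/3)) = 10*(2 - 1/36) = 10*(71/36) = 355/18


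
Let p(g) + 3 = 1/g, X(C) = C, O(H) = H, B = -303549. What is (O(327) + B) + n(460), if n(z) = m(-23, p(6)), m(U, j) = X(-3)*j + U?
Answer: -606473/2 ≈ -3.0324e+5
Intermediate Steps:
p(g) = -3 + 1/g
m(U, j) = U - 3*j (m(U, j) = -3*j + U = U - 3*j)
n(z) = -29/2 (n(z) = -23 - 3*(-3 + 1/6) = -23 - 3*(-3 + ⅙) = -23 - 3*(-17/6) = -23 + 17/2 = -29/2)
(O(327) + B) + n(460) = (327 - 303549) - 29/2 = -303222 - 29/2 = -606473/2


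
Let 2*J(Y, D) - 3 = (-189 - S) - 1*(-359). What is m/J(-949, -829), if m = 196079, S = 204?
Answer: -392158/31 ≈ -12650.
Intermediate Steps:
J(Y, D) = -31/2 (J(Y, D) = 3/2 + ((-189 - 1*204) - 1*(-359))/2 = 3/2 + ((-189 - 204) + 359)/2 = 3/2 + (-393 + 359)/2 = 3/2 + (½)*(-34) = 3/2 - 17 = -31/2)
m/J(-949, -829) = 196079/(-31/2) = 196079*(-2/31) = -392158/31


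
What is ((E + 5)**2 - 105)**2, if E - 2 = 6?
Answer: 4096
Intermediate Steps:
E = 8 (E = 2 + 6 = 8)
((E + 5)**2 - 105)**2 = ((8 + 5)**2 - 105)**2 = (13**2 - 105)**2 = (169 - 105)**2 = 64**2 = 4096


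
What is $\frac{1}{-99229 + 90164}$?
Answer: $- \frac{1}{9065} \approx -0.00011031$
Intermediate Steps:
$\frac{1}{-99229 + 90164} = \frac{1}{-9065} = - \frac{1}{9065}$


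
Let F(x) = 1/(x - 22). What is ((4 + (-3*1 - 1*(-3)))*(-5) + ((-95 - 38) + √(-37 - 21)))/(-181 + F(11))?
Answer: 561/664 - 11*I*√58/1992 ≈ 0.84488 - 0.042055*I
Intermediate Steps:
F(x) = 1/(-22 + x)
((4 + (-3*1 - 1*(-3)))*(-5) + ((-95 - 38) + √(-37 - 21)))/(-181 + F(11)) = ((4 + (-3*1 - 1*(-3)))*(-5) + ((-95 - 38) + √(-37 - 21)))/(-181 + 1/(-22 + 11)) = ((4 + (-3 + 3))*(-5) + (-133 + √(-58)))/(-181 + 1/(-11)) = ((4 + 0)*(-5) + (-133 + I*√58))/(-181 - 1/11) = (4*(-5) + (-133 + I*√58))/(-1992/11) = (-20 + (-133 + I*√58))*(-11/1992) = (-153 + I*√58)*(-11/1992) = 561/664 - 11*I*√58/1992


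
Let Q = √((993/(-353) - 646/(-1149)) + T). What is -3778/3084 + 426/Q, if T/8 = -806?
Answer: -1889/1542 - 426*I*√44167485315/16878725 ≈ -1.225 - 5.3042*I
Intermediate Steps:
T = -6448 (T = 8*(-806) = -6448)
Q = 155*I*√44167485315/405597 (Q = √((993/(-353) - 646/(-1149)) - 6448) = √((993*(-1/353) - 646*(-1/1149)) - 6448) = √((-993/353 + 646/1149) - 6448) = √(-912919/405597 - 6448) = √(-2616202375/405597) = 155*I*√44167485315/405597 ≈ 80.313*I)
-3778/3084 + 426/Q = -3778/3084 + 426/((155*I*√44167485315/405597)) = -3778*1/3084 + 426*(-I*√44167485315/16878725) = -1889/1542 - 426*I*√44167485315/16878725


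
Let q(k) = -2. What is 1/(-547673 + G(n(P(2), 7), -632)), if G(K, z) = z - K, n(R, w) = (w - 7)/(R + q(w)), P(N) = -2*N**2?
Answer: -1/548305 ≈ -1.8238e-6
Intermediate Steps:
n(R, w) = (-7 + w)/(-2 + R) (n(R, w) = (w - 7)/(R - 2) = (-7 + w)/(-2 + R))
1/(-547673 + G(n(P(2), 7), -632)) = 1/(-547673 + (-632 - (-7 + 7)/(-2 - 2*2**2))) = 1/(-547673 + (-632 - 0/(-2 - 2*4))) = 1/(-547673 + (-632 - 0/(-2 - 8))) = 1/(-547673 + (-632 - 0/(-10))) = 1/(-547673 + (-632 - (-1)*0/10)) = 1/(-547673 + (-632 - 1*0)) = 1/(-547673 + (-632 + 0)) = 1/(-547673 - 632) = 1/(-548305) = -1/548305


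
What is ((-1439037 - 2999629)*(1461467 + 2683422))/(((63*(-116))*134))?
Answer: 1314126991291/69948 ≈ 1.8787e+7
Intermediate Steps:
((-1439037 - 2999629)*(1461467 + 2683422))/(((63*(-116))*134)) = (-4438666*4144889)/((-7308*134)) = -18397777878074/(-979272) = -18397777878074*(-1/979272) = 1314126991291/69948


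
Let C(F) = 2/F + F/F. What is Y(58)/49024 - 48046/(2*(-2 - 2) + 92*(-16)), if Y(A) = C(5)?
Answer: 294426147/9069440 ≈ 32.464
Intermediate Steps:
C(F) = 1 + 2/F (C(F) = 2/F + 1 = 1 + 2/F)
Y(A) = 7/5 (Y(A) = (2 + 5)/5 = (⅕)*7 = 7/5)
Y(58)/49024 - 48046/(2*(-2 - 2) + 92*(-16)) = (7/5)/49024 - 48046/(2*(-2 - 2) + 92*(-16)) = (7/5)*(1/49024) - 48046/(2*(-4) - 1472) = 7/245120 - 48046/(-8 - 1472) = 7/245120 - 48046/(-1480) = 7/245120 - 48046*(-1/1480) = 7/245120 + 24023/740 = 294426147/9069440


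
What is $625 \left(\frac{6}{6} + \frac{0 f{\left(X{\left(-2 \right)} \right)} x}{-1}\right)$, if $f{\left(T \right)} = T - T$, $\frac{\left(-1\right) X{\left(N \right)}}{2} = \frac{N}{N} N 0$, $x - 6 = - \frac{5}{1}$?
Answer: $625$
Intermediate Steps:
$x = 1$ ($x = 6 - \frac{5}{1} = 6 - 5 = 1$)
$X{\left(N \right)} = 0$ ($X{\left(N \right)} = - 2 \frac{N}{N} N 0 = - 2 \cdot 1 N 0 = - 2 N 0 = \left(-2\right) 0 = 0$)
$f{\left(T \right)} = 0$
$625 \left(\frac{6}{6} + \frac{0 f{\left(X{\left(-2 \right)} \right)} x}{-1}\right) = 625 \left(\frac{6}{6} + \frac{0 \cdot 0 \cdot 1}{-1}\right) = 625 \left(6 \cdot \frac{1}{6} + 0 \cdot 1 \left(-1\right)\right) = 625 \left(1 + 0 \left(-1\right)\right) = 625 \left(1 + 0\right) = 625 \cdot 1 = 625$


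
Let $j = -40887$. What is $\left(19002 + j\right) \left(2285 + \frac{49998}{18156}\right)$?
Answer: $- \frac{151504230555}{3026} \approx -5.0067 \cdot 10^{7}$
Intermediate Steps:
$\left(19002 + j\right) \left(2285 + \frac{49998}{18156}\right) = \left(19002 - 40887\right) \left(2285 + \frac{49998}{18156}\right) = - 21885 \left(2285 + 49998 \cdot \frac{1}{18156}\right) = - 21885 \left(2285 + \frac{8333}{3026}\right) = \left(-21885\right) \frac{6922743}{3026} = - \frac{151504230555}{3026}$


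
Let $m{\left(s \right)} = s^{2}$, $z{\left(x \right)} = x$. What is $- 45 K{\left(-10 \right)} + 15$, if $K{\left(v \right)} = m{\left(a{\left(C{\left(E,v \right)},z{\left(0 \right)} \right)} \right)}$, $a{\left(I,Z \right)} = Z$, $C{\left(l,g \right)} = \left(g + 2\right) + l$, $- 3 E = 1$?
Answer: $15$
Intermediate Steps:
$E = - \frac{1}{3}$ ($E = \left(- \frac{1}{3}\right) 1 = - \frac{1}{3} \approx -0.33333$)
$C{\left(l,g \right)} = 2 + g + l$ ($C{\left(l,g \right)} = \left(2 + g\right) + l = 2 + g + l$)
$K{\left(v \right)} = 0$ ($K{\left(v \right)} = 0^{2} = 0$)
$- 45 K{\left(-10 \right)} + 15 = \left(-45\right) 0 + 15 = 0 + 15 = 15$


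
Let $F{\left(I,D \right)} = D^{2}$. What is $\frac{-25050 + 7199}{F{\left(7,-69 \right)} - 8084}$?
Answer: $\frac{17851}{3323} \approx 5.372$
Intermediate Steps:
$\frac{-25050 + 7199}{F{\left(7,-69 \right)} - 8084} = \frac{-25050 + 7199}{\left(-69\right)^{2} - 8084} = - \frac{17851}{4761 - 8084} = - \frac{17851}{-3323} = \left(-17851\right) \left(- \frac{1}{3323}\right) = \frac{17851}{3323}$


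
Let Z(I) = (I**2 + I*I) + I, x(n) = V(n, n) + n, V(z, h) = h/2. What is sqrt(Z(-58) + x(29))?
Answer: sqrt(26854)/2 ≈ 81.936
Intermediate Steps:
V(z, h) = h/2 (V(z, h) = h*(1/2) = h/2)
x(n) = 3*n/2 (x(n) = n/2 + n = 3*n/2)
Z(I) = I + 2*I**2 (Z(I) = (I**2 + I**2) + I = 2*I**2 + I = I + 2*I**2)
sqrt(Z(-58) + x(29)) = sqrt(-58*(1 + 2*(-58)) + (3/2)*29) = sqrt(-58*(1 - 116) + 87/2) = sqrt(-58*(-115) + 87/2) = sqrt(6670 + 87/2) = sqrt(13427/2) = sqrt(26854)/2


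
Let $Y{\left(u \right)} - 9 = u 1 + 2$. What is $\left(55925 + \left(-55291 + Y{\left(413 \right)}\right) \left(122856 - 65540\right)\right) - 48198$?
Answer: $-3144749245$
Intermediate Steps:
$Y{\left(u \right)} = 11 + u$ ($Y{\left(u \right)} = 9 + \left(u 1 + 2\right) = 9 + \left(u + 2\right) = 9 + \left(2 + u\right) = 11 + u$)
$\left(55925 + \left(-55291 + Y{\left(413 \right)}\right) \left(122856 - 65540\right)\right) - 48198 = \left(55925 + \left(-55291 + \left(11 + 413\right)\right) \left(122856 - 65540\right)\right) - 48198 = \left(55925 + \left(-55291 + 424\right) 57316\right) - 48198 = \left(55925 - 3144756972\right) - 48198 = -3144701047 - 48198 = -3144749245$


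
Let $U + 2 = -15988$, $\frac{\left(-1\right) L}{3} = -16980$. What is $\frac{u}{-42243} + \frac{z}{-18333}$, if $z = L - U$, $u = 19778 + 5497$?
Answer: $- \frac{3769405}{887103} \approx -4.2491$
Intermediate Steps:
$L = 50940$ ($L = \left(-3\right) \left(-16980\right) = 50940$)
$U = -15990$ ($U = -2 - 15988 = -15990$)
$u = 25275$
$z = 66930$ ($z = 50940 - -15990 = 50940 + 15990 = 66930$)
$\frac{u}{-42243} + \frac{z}{-18333} = \frac{25275}{-42243} + \frac{66930}{-18333} = 25275 \left(- \frac{1}{42243}\right) + 66930 \left(- \frac{1}{18333}\right) = - \frac{8425}{14081} - \frac{230}{63} = - \frac{3769405}{887103}$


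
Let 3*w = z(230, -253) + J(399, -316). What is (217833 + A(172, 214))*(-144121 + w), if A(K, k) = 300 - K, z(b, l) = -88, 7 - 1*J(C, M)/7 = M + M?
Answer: -93282512858/3 ≈ -3.1094e+10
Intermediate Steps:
J(C, M) = 49 - 14*M (J(C, M) = 49 - 7*(M + M) = 49 - 14*M)
w = 4385/3 (w = (-88 + (49 - 14*(-316)))/3 = (-88 + (49 + 4424))/3 = (-88 + 4473)/3 = (⅓)*4385 = 4385/3 ≈ 1461.7)
(217833 + A(172, 214))*(-144121 + w) = (217833 + (300 - 1*172))*(-144121 + 4385/3) = (217833 + (300 - 172))*(-427978/3) = (217833 + 128)*(-427978/3) = 217961*(-427978/3) = -93282512858/3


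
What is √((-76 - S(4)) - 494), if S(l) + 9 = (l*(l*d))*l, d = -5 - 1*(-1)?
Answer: I*√305 ≈ 17.464*I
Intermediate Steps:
d = -4 (d = -5 + 1 = -4)
S(l) = -9 - 4*l³ (S(l) = -9 + (l*(l*(-4)))*l = -9 + (l*(-4*l))*l = -9 + (-4*l²)*l = -9 - 4*l³)
√((-76 - S(4)) - 494) = √((-76 - (-9 - 4*4³)) - 494) = √((-76 - (-9 - 4*64)) - 494) = √((-76 - (-9 - 256)) - 494) = √((-76 - 1*(-265)) - 494) = √((-76 + 265) - 494) = √(189 - 494) = √(-305) = I*√305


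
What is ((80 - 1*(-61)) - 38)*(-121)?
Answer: -12463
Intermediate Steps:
((80 - 1*(-61)) - 38)*(-121) = ((80 + 61) - 38)*(-121) = (141 - 38)*(-121) = 103*(-121) = -12463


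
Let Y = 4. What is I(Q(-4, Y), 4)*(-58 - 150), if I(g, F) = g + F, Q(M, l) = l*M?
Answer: 2496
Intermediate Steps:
Q(M, l) = M*l
I(g, F) = F + g
I(Q(-4, Y), 4)*(-58 - 150) = (4 - 4*4)*(-58 - 150) = (4 - 16)*(-208) = -12*(-208) = 2496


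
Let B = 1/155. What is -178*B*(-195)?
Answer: 6942/31 ≈ 223.94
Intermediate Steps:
B = 1/155 ≈ 0.0064516
-178*B*(-195) = -178*1/155*(-195) = -178/155*(-195) = 6942/31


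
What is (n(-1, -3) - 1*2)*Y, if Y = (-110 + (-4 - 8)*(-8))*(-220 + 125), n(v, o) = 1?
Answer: -1330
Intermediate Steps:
Y = 1330 (Y = (-110 - 12*(-8))*(-95) = (-110 + 96)*(-95) = -14*(-95) = 1330)
(n(-1, -3) - 1*2)*Y = (1 - 1*2)*1330 = (1 - 2)*1330 = -1*1330 = -1330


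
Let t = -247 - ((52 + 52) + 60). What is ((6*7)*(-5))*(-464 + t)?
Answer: 183750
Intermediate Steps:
t = -411 (t = -247 - (104 + 60) = -247 - 1*164 = -247 - 164 = -411)
((6*7)*(-5))*(-464 + t) = ((6*7)*(-5))*(-464 - 411) = (42*(-5))*(-875) = -210*(-875) = 183750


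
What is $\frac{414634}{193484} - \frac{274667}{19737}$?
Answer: $- \frac{22480019285}{1909396854} \approx -11.773$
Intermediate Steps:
$\frac{414634}{193484} - \frac{274667}{19737} = 414634 \cdot \frac{1}{193484} - \frac{274667}{19737} = \frac{207317}{96742} - \frac{274667}{19737} = - \frac{22480019285}{1909396854}$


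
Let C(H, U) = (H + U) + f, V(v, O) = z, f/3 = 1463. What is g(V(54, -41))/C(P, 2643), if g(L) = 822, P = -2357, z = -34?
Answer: 822/4675 ≈ 0.17583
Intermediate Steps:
f = 4389 (f = 3*1463 = 4389)
V(v, O) = -34
C(H, U) = 4389 + H + U (C(H, U) = (H + U) + 4389 = 4389 + H + U)
g(V(54, -41))/C(P, 2643) = 822/(4389 - 2357 + 2643) = 822/4675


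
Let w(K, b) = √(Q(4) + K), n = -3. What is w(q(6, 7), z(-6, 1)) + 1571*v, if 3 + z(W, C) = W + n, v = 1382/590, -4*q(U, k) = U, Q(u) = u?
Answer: 1085561/295 + √10/2 ≈ 3681.4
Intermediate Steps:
q(U, k) = -U/4
v = 691/295 (v = 1382*(1/590) = 691/295 ≈ 2.3424)
z(W, C) = -6 + W (z(W, C) = -3 + (W - 3) = -3 + (-3 + W) = -6 + W)
w(K, b) = √(4 + K)
w(q(6, 7), z(-6, 1)) + 1571*v = √(4 - ¼*6) + 1571*(691/295) = √(4 - 3/2) + 1085561/295 = √(5/2) + 1085561/295 = √10/2 + 1085561/295 = 1085561/295 + √10/2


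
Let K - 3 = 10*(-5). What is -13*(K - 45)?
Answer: 1196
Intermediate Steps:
K = -47 (K = 3 + 10*(-5) = 3 - 50 = -47)
-13*(K - 45) = -13*(-47 - 45) = -13*(-92) = 1196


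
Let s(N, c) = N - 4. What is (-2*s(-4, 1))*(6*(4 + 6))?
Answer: 960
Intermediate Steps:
s(N, c) = -4 + N
(-2*s(-4, 1))*(6*(4 + 6)) = (-2*(-4 - 4))*(6*(4 + 6)) = (-2*(-8))*(6*10) = 16*60 = 960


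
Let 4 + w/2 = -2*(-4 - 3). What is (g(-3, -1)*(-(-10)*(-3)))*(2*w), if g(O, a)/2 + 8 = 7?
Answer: 2400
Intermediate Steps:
g(O, a) = -2 (g(O, a) = -16 + 2*7 = -16 + 14 = -2)
w = 20 (w = -8 + 2*(-2*(-4 - 3)) = -8 + 2*(-2*(-7)) = -8 + 2*14 = -8 + 28 = 20)
(g(-3, -1)*(-(-10)*(-3)))*(2*w) = (-(-10)*(-2*(-3)))*(2*20) = -(-10)*6*40 = -2*(-30)*40 = 60*40 = 2400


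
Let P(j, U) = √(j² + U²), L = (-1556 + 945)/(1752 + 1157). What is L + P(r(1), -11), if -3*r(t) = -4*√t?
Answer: -611/2909 + √1105/3 ≈ 10.870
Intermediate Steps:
r(t) = 4*√t/3 (r(t) = -(-4)*√t/3 = 4*√t/3)
L = -611/2909 ≈ -0.21004
P(j, U) = √(U² + j²)
L + P(r(1), -11) = -611/2909 + √((-11)² + (4*√1/3)²) = -611/2909 + √(121 + ((4/3)*1)²) = -611/2909 + √(121 + (4/3)²) = -611/2909 + √(121 + 16/9) = -611/2909 + √(1105/9) = -611/2909 + √1105/3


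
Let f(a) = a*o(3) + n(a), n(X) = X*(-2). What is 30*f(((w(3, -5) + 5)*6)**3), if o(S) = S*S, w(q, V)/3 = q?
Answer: 124467840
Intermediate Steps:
w(q, V) = 3*q
o(S) = S**2
n(X) = -2*X
f(a) = 7*a (f(a) = a*3**2 - 2*a = a*9 - 2*a = 9*a - 2*a = 7*a)
30*f(((w(3, -5) + 5)*6)**3) = 30*(7*((3*3 + 5)*6)**3) = 30*(7*((9 + 5)*6)**3) = 30*(7*(14*6)**3) = 30*(7*84**3) = 30*(7*592704) = 30*4148928 = 124467840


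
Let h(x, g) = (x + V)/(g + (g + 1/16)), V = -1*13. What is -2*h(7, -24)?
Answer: -192/767 ≈ -0.25033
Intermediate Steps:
V = -13
h(x, g) = (-13 + x)/(1/16 + 2*g) (h(x, g) = (x - 13)/(g + (g + 1/16)) = (-13 + x)/(g + (g + 1/16)) = (-13 + x)/(g + (1/16 + g)) = (-13 + x)/(1/16 + 2*g))
-2*h(7, -24) = -32*(-13 + 7)/(1 + 32*(-24)) = -32*(-6)/(1 - 768) = -32*(-6)/(-767) = -32*(-1)*(-6)/767 = -2*96/767 = -192/767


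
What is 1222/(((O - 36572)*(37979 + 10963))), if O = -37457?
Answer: -611/1811563659 ≈ -3.3728e-7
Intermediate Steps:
1222/(((O - 36572)*(37979 + 10963))) = 1222/(((-37457 - 36572)*(37979 + 10963))) = 1222/((-74029*48942)) = 1222/(-3623127318) = 1222*(-1/3623127318) = -611/1811563659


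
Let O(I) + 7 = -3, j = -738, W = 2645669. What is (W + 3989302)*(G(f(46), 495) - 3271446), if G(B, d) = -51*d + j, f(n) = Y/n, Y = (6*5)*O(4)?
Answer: -21878345789559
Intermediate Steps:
O(I) = -10 (O(I) = -7 - 3 = -10)
Y = -300 (Y = (6*5)*(-10) = 30*(-10) = -300)
f(n) = -300/n
G(B, d) = -738 - 51*d (G(B, d) = -51*d - 738 = -738 - 51*d)
(W + 3989302)*(G(f(46), 495) - 3271446) = (2645669 + 3989302)*((-738 - 51*495) - 3271446) = 6634971*((-738 - 25245) - 3271446) = 6634971*(-25983 - 3271446) = 6634971*(-3297429) = -21878345789559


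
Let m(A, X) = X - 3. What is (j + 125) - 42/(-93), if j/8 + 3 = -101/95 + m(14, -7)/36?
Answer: 2404643/26505 ≈ 90.724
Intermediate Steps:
m(A, X) = -3 + X
j = -29692/855 (j = -24 + 8*(-101/95 + (-3 - 7)/36) = -24 + 8*(-101*1/95 - 10*1/36) = -24 + 8*(-101/95 - 5/18) = -24 + 8*(-2293/1710) = -24 - 9172/855 = -29692/855 ≈ -34.727)
(j + 125) - 42/(-93) = (-29692/855 + 125) - 42/(-93) = 77183/855 - 42*(-1/93) = 77183/855 + 14/31 = 2404643/26505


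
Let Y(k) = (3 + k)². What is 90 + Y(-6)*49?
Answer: 531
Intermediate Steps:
90 + Y(-6)*49 = 90 + (3 - 6)²*49 = 90 + (-3)²*49 = 90 + 9*49 = 90 + 441 = 531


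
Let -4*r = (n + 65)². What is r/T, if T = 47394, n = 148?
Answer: -5041/21064 ≈ -0.23932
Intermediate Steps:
r = -45369/4 (r = -(148 + 65)²/4 = -¼*213² = -¼*45369 = -45369/4 ≈ -11342.)
r/T = -45369/4/47394 = -45369/4*1/47394 = -5041/21064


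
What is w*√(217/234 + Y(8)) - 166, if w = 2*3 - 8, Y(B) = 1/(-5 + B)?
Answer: -166 - √7670/39 ≈ -168.25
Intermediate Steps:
w = -2 (w = 6 - 8 = -2)
w*√(217/234 + Y(8)) - 166 = -2*√(217/234 + 1/(-5 + 8)) - 166 = -2*√(217*(1/234) + 1/3) - 166 = -2*√(217/234 + ⅓) - 166 = -√7670/39 - 166 = -166 - √7670/39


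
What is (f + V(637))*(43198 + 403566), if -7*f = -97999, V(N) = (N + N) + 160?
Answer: 48267042268/7 ≈ 6.8953e+9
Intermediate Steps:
V(N) = 160 + 2*N (V(N) = 2*N + 160 = 160 + 2*N)
f = 97999/7 (f = -⅐*(-97999) = 97999/7 ≈ 14000.)
(f + V(637))*(43198 + 403566) = (97999/7 + (160 + 2*637))*(43198 + 403566) = (97999/7 + (160 + 1274))*446764 = (97999/7 + 1434)*446764 = (108037/7)*446764 = 48267042268/7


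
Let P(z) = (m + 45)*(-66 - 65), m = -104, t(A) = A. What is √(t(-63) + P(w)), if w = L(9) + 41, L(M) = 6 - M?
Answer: √7666 ≈ 87.556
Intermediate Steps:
w = 38 (w = (6 - 1*9) + 41 = (6 - 9) + 41 = -3 + 41 = 38)
P(z) = 7729 (P(z) = (-104 + 45)*(-66 - 65) = -59*(-131) = 7729)
√(t(-63) + P(w)) = √(-63 + 7729) = √7666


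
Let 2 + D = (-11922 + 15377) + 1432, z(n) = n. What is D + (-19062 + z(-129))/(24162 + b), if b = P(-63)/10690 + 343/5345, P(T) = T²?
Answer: 252314586637/51659287 ≈ 4884.2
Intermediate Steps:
b = 931/2138 (b = (-63)²/10690 + 343/5345 = 3969*(1/10690) + 343*(1/5345) = 3969/10690 + 343/5345 = 931/2138 ≈ 0.43545)
D = 4885 (D = -2 + ((-11922 + 15377) + 1432) = -2 + (3455 + 1432) = -2 + 4887 = 4885)
D + (-19062 + z(-129))/(24162 + b) = 4885 + (-19062 - 129)/(24162 + 931/2138) = 4885 - 19191/51659287/2138 = 4885 - 19191*2138/51659287 = 4885 - 41030358/51659287 = 252314586637/51659287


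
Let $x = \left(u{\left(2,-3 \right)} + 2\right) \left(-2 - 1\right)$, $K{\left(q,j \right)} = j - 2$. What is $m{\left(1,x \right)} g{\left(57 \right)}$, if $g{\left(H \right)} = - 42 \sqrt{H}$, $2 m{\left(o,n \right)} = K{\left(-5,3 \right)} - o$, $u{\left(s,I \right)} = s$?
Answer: $0$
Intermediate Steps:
$K{\left(q,j \right)} = -2 + j$ ($K{\left(q,j \right)} = j - 2 = -2 + j$)
$x = -12$ ($x = \left(2 + 2\right) \left(-2 - 1\right) = 4 \left(-3\right) = -12$)
$m{\left(o,n \right)} = \frac{1}{2} - \frac{o}{2}$ ($m{\left(o,n \right)} = \frac{\left(-2 + 3\right) - o}{2} = \frac{1 - o}{2} = \frac{1}{2} - \frac{o}{2}$)
$m{\left(1,x \right)} g{\left(57 \right)} = \left(\frac{1}{2} - \frac{1}{2}\right) \left(- 42 \sqrt{57}\right) = 0 \left(- 42 \sqrt{57}\right) = 0$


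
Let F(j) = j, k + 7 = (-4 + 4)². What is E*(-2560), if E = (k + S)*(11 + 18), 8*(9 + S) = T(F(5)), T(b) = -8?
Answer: 1262080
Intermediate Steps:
k = -7 (k = -7 + (-4 + 4)² = -7 + 0² = -7 + 0 = -7)
S = -10 (S = -9 + (⅛)*(-8) = -9 - 1 = -10)
E = -493 (E = (-7 - 10)*(11 + 18) = -17*29 = -493)
E*(-2560) = -493*(-2560) = 1262080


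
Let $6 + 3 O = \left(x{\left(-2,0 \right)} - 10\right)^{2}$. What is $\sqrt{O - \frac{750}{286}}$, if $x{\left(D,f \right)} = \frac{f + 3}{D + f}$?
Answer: $\frac{\sqrt{29049735}}{858} \approx 6.2818$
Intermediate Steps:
$x{\left(D,f \right)} = \frac{3 + f}{D + f}$
$O = \frac{505}{12}$ ($O = -2 + \frac{\left(\frac{3 + 0}{-2 + 0} - 10\right)^{2}}{3} = -2 + \frac{\left(\frac{1}{-2} \cdot 3 - 10\right)^{2}}{3} = -2 + \frac{\left(\left(- \frac{1}{2}\right) 3 - 10\right)^{2}}{3} = -2 + \frac{\left(- \frac{3}{2} - 10\right)^{2}}{3} = -2 + \frac{\left(- \frac{23}{2}\right)^{2}}{3} = -2 + \frac{1}{3} \cdot \frac{529}{4} = -2 + \frac{529}{12} = \frac{505}{12} \approx 42.083$)
$\sqrt{O - \frac{750}{286}} = \sqrt{\frac{505}{12} - \frac{750}{286}} = \sqrt{\frac{505}{12} - \frac{375}{143}} = \sqrt{\frac{67715}{1716}} = \frac{\sqrt{29049735}}{858}$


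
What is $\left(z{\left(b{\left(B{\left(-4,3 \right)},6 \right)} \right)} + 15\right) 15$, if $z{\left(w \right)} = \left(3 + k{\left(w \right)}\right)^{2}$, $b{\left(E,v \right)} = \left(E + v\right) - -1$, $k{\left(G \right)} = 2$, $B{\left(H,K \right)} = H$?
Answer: $600$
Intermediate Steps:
$b{\left(E,v \right)} = 1 + E + v$ ($b{\left(E,v \right)} = \left(E + v\right) + 1 = 1 + E + v$)
$z{\left(w \right)} = 25$ ($z{\left(w \right)} = \left(3 + 2\right)^{2} = 5^{2} = 25$)
$\left(z{\left(b{\left(B{\left(-4,3 \right)},6 \right)} \right)} + 15\right) 15 = \left(25 + 15\right) 15 = 40 \cdot 15 = 600$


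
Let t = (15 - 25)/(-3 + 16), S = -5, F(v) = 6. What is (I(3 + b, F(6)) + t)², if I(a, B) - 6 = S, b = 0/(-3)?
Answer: 9/169 ≈ 0.053254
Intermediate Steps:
b = 0 (b = 0*(-⅓) = 0)
t = -10/13 ≈ -0.76923
I(a, B) = 1 (I(a, B) = 6 - 5 = 1)
(I(3 + b, F(6)) + t)² = (1 - 10/13)² = (3/13)² = 9/169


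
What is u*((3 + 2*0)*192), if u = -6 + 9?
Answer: 1728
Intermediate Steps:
u = 3
u*((3 + 2*0)*192) = 3*((3 + 2*0)*192) = 3*((3 + 0)*192) = 3*(3*192) = 3*576 = 1728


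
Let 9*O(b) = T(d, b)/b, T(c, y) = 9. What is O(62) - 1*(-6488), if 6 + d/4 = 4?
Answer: 402257/62 ≈ 6488.0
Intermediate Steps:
d = -8 (d = -24 + 4*4 = -24 + 16 = -8)
O(b) = 1/b (O(b) = (9/b)/9 = 1/b)
O(62) - 1*(-6488) = 1/62 - 1*(-6488) = 1/62 + 6488 = 402257/62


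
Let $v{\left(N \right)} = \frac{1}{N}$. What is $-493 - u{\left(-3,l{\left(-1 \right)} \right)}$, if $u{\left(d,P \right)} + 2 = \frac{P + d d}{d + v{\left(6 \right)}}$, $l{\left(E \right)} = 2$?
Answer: $- \frac{8281}{17} \approx -487.12$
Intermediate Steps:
$u{\left(d,P \right)} = -2 + \frac{P + d^{2}}{\frac{1}{6} + d}$ ($u{\left(d,P \right)} = -2 + \frac{P + d d}{d + \frac{1}{6}} = -2 + \frac{P + d^{2}}{d + \frac{1}{6}} = -2 + \frac{P + d^{2}}{\frac{1}{6} + d}$)
$-493 - u{\left(-3,l{\left(-1 \right)} \right)} = -493 - \frac{2 \left(-1 - -18 + 3 \cdot 2 + 3 \left(-3\right)^{2}\right)}{1 + 6 \left(-3\right)} = -493 - \frac{2 \left(-1 + 18 + 6 + 3 \cdot 9\right)}{1 - 18} = -493 - \frac{2 \left(-1 + 18 + 6 + 27\right)}{-17} = -493 - 2 \left(- \frac{1}{17}\right) 50 = -493 - - \frac{100}{17} = -493 + \frac{100}{17} = - \frac{8281}{17}$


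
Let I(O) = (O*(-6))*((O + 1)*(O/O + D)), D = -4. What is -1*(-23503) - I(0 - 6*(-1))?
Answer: 22747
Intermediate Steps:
I(O) = -6*O*(-3 - 3*O) (I(O) = (O*(-6))*((O + 1)*(O/O - 4)) = (-6*O)*((1 + O)*(1 - 4)) = (-6*O)*((1 + O)*(-3)) = (-6*O)*(-3 - 3*O) = -6*O*(-3 - 3*O))
-1*(-23503) - I(0 - 6*(-1)) = -1*(-23503) - 18*(0 - 6*(-1))*(1 + (0 - 6*(-1))) = 23503 - 18*(0 + 6)*(1 + (0 + 6)) = 23503 - 18*6*(1 + 6) = 23503 - 18*6*7 = 23503 - 1*756 = 23503 - 756 = 22747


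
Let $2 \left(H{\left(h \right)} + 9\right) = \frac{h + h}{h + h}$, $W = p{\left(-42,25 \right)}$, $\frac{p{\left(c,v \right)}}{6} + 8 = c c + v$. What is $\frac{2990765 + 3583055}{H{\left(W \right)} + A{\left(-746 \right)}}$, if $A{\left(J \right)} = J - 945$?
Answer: $- \frac{1195240}{309} \approx -3868.1$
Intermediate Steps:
$A{\left(J \right)} = -945 + J$ ($A{\left(J \right)} = J - 945 = -945 + J$)
$p{\left(c,v \right)} = -48 + 6 v + 6 c^{2}$ ($p{\left(c,v \right)} = -48 + 6 \left(c c + v\right) = -48 + 6 \left(c^{2} + v\right) = -48 + 6 \left(v + c^{2}\right) = -48 + \left(6 v + 6 c^{2}\right) = -48 + 6 v + 6 c^{2}$)
$W = 10686$ ($W = -48 + 6 \cdot 25 + 6 \left(-42\right)^{2} = -48 + 150 + 6 \cdot 1764 = -48 + 150 + 10584 = 10686$)
$H{\left(h \right)} = - \frac{17}{2}$ ($H{\left(h \right)} = -9 + \frac{\left(h + h\right) \frac{1}{h + h}}{2} = -9 + \frac{2 h \frac{1}{2 h}}{2} = -9 + \frac{1}{2} \cdot 1 = -9 + \frac{1}{2} = - \frac{17}{2}$)
$\frac{2990765 + 3583055}{H{\left(W \right)} + A{\left(-746 \right)}} = \frac{2990765 + 3583055}{- \frac{17}{2} - 1691} = \frac{6573820}{- \frac{17}{2} - 1691} = \frac{6573820}{- \frac{3399}{2}} = 6573820 \left(- \frac{2}{3399}\right) = - \frac{1195240}{309}$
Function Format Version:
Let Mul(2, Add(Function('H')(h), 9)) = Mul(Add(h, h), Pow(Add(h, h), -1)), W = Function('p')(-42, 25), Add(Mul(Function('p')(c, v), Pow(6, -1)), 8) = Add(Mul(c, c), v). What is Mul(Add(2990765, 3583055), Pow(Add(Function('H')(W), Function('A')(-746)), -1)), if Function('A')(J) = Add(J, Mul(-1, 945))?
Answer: Rational(-1195240, 309) ≈ -3868.1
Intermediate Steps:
Function('A')(J) = Add(-945, J) (Function('A')(J) = Add(J, -945) = Add(-945, J))
Function('p')(c, v) = Add(-48, Mul(6, v), Mul(6, Pow(c, 2))) (Function('p')(c, v) = Add(-48, Mul(6, Add(Mul(c, c), v))) = Add(-48, Mul(6, Add(Pow(c, 2), v))) = Add(-48, Mul(6, Add(v, Pow(c, 2)))) = Add(-48, Add(Mul(6, v), Mul(6, Pow(c, 2)))) = Add(-48, Mul(6, v), Mul(6, Pow(c, 2))))
W = 10686 (W = Add(-48, Mul(6, 25), Mul(6, Pow(-42, 2))) = Add(-48, 150, Mul(6, 1764)) = Add(-48, 150, 10584) = 10686)
Function('H')(h) = Rational(-17, 2) (Function('H')(h) = Add(-9, Mul(Rational(1, 2), Mul(Add(h, h), Pow(Add(h, h), -1)))) = Add(-9, Mul(Rational(1, 2), Mul(Mul(2, h), Pow(Mul(2, h), -1)))) = Add(-9, Mul(Rational(1, 2), Mul(Mul(2, h), Mul(Rational(1, 2), Pow(h, -1))))) = Add(-9, Mul(Rational(1, 2), 1)) = Add(-9, Rational(1, 2)) = Rational(-17, 2))
Mul(Add(2990765, 3583055), Pow(Add(Function('H')(W), Function('A')(-746)), -1)) = Mul(Add(2990765, 3583055), Pow(Add(Rational(-17, 2), Add(-945, -746)), -1)) = Mul(6573820, Pow(Add(Rational(-17, 2), -1691), -1)) = Mul(6573820, Pow(Rational(-3399, 2), -1)) = Mul(6573820, Rational(-2, 3399)) = Rational(-1195240, 309)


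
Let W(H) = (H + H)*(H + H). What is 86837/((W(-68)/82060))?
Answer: 1781461055/4624 ≈ 3.8526e+5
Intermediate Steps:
W(H) = 4*H² (W(H) = (2*H)*(2*H) = 4*H²)
86837/((W(-68)/82060)) = 86837/(((4*(-68)²)/82060)) = 86837/(((4*4624)*(1/82060))) = 86837/((18496*(1/82060))) = 86837/(4624/20515) = 86837*(20515/4624) = 1781461055/4624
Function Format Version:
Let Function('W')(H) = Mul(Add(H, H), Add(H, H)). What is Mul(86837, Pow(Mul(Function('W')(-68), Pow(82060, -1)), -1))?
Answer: Rational(1781461055, 4624) ≈ 3.8526e+5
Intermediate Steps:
Function('W')(H) = Mul(4, Pow(H, 2)) (Function('W')(H) = Mul(Mul(2, H), Mul(2, H)) = Mul(4, Pow(H, 2)))
Mul(86837, Pow(Mul(Function('W')(-68), Pow(82060, -1)), -1)) = Mul(86837, Pow(Mul(Mul(4, Pow(-68, 2)), Pow(82060, -1)), -1)) = Mul(86837, Pow(Mul(Mul(4, 4624), Rational(1, 82060)), -1)) = Mul(86837, Pow(Mul(18496, Rational(1, 82060)), -1)) = Mul(86837, Pow(Rational(4624, 20515), -1)) = Mul(86837, Rational(20515, 4624)) = Rational(1781461055, 4624)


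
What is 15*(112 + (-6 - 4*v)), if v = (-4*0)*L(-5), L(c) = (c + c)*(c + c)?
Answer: 1590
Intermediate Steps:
L(c) = 4*c² (L(c) = (2*c)*(2*c) = 4*c²)
v = 0 (v = (-4*0)*(4*(-5)²) = 0*(4*25) = 0*100 = 0)
15*(112 + (-6 - 4*v)) = 15*(112 + (-6 - 4*0)) = 15*(112 + (-6 + 0)) = 15*(112 - 6) = 15*106 = 1590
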